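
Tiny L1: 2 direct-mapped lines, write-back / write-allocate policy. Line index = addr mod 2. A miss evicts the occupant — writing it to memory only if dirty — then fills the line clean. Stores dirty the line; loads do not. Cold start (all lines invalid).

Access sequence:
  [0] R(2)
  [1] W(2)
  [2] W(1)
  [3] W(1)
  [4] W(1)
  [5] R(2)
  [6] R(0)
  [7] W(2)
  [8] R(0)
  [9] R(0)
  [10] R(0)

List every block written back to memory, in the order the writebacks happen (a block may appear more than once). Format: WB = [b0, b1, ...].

0: R B2 -> L0 miss  d=-]
1: W B2 -> L0 hit  d=D]
2: W B1 -> L1 miss  d=D]
3: W B1 -> L1 hit  d=D]
4: W B1 -> L1 hit  d=D]
5: R B2 -> L0 hit  d=D]
6: R B0 -> L0 miss wb->B2  d=-]
7: W B2 -> L0 miss  d=D]
8: R B0 -> L0 miss wb->B2  d=-]
9: R B0 -> L0 hit  d=-]
10: R B0 -> L0 hit  d=-]

WB = [2, 2]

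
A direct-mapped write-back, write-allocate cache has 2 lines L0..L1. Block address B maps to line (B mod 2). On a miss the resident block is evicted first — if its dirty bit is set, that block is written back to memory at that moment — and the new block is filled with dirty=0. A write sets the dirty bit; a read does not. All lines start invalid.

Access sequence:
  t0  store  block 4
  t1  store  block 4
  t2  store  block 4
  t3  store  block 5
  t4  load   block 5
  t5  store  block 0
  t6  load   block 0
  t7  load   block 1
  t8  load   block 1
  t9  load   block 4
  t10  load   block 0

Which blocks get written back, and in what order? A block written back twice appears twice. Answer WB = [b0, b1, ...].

0: W B4 → L0 miss [D]
1: W B4 → L0 hit [D]
2: W B4 → L0 hit [D]
3: W B5 → L1 miss [D]
4: R B5 → L1 hit [D]
5: W B0 → L0 miss wb→B4 [D]
6: R B0 → L0 hit [D]
7: R B1 → L1 miss wb→B5 [-]
8: R B1 → L1 hit [-]
9: R B4 → L0 miss wb→B0 [-]
10: R B0 → L0 miss [-]

WB = [4, 5, 0]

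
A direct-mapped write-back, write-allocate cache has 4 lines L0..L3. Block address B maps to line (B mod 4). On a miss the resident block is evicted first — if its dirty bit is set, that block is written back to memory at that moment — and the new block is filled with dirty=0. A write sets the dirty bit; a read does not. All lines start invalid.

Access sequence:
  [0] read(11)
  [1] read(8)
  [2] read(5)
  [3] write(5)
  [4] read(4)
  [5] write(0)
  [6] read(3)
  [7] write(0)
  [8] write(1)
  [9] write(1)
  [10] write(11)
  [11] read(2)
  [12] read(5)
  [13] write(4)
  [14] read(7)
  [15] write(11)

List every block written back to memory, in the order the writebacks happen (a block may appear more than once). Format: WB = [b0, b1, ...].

  0 | R B11 → L3 miss [-]
  1 | R B8 → L0 miss [-]
  2 | R B5 → L1 miss [-]
  3 | W B5 → L1 hit [D]
  4 | R B4 → L0 miss [-]
  5 | W B0 → L0 miss [D]
  6 | R B3 → L3 miss [-]
  7 | W B0 → L0 hit [D]
  8 | W B1 → L1 miss wb→B5 [D]
  9 | W B1 → L1 hit [D]
  10 | W B11 → L3 miss [D]
  11 | R B2 → L2 miss [-]
  12 | R B5 → L1 miss wb→B1 [-]
  13 | W B4 → L0 miss wb→B0 [D]
  14 | R B7 → L3 miss wb→B11 [-]
  15 | W B11 → L3 miss [D]

WB = [5, 1, 0, 11]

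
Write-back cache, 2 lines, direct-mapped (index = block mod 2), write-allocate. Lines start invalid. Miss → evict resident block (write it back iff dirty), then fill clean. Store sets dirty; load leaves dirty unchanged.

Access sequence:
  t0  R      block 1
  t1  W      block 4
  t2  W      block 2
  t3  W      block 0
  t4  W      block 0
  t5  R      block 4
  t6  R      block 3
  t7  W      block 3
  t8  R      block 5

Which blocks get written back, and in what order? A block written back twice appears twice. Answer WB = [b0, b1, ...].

0: R B1 → L1 miss [-]
1: W B4 → L0 miss [D]
2: W B2 → L0 miss wb→B4 [D]
3: W B0 → L0 miss wb→B2 [D]
4: W B0 → L0 hit [D]
5: R B4 → L0 miss wb→B0 [-]
6: R B3 → L1 miss [-]
7: W B3 → L1 hit [D]
8: R B5 → L1 miss wb→B3 [-]

WB = [4, 2, 0, 3]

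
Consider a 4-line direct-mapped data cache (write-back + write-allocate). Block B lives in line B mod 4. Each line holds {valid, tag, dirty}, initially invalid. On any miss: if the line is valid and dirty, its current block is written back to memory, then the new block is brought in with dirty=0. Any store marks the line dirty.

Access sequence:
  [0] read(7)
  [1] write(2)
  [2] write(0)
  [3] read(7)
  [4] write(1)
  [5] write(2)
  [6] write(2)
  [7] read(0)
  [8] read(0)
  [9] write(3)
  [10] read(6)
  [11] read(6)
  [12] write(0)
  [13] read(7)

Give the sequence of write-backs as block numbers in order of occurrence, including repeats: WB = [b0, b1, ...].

WB = [2, 3]

0: R B7 → L3 miss [-]
1: W B2 → L2 miss [D]
2: W B0 → L0 miss [D]
3: R B7 → L3 hit [-]
4: W B1 → L1 miss [D]
5: W B2 → L2 hit [D]
6: W B2 → L2 hit [D]
7: R B0 → L0 hit [D]
8: R B0 → L0 hit [D]
9: W B3 → L3 miss [D]
10: R B6 → L2 miss wb→B2 [-]
11: R B6 → L2 hit [-]
12: W B0 → L0 hit [D]
13: R B7 → L3 miss wb→B3 [-]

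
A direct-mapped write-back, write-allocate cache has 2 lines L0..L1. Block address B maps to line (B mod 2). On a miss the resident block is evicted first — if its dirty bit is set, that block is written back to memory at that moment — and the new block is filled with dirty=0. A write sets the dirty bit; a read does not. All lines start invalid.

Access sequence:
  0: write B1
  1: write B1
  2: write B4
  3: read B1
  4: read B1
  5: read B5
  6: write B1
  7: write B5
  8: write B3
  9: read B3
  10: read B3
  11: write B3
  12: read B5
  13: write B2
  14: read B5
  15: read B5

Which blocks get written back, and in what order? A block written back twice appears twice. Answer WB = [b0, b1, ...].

WB = [1, 1, 5, 3, 4]

0: W B1 -> L1 miss  d=D]
1: W B1 -> L1 hit  d=D]
2: W B4 -> L0 miss  d=D]
3: R B1 -> L1 hit  d=D]
4: R B1 -> L1 hit  d=D]
5: R B5 -> L1 miss wb->B1  d=-]
6: W B1 -> L1 miss  d=D]
7: W B5 -> L1 miss wb->B1  d=D]
8: W B3 -> L1 miss wb->B5  d=D]
9: R B3 -> L1 hit  d=D]
10: R B3 -> L1 hit  d=D]
11: W B3 -> L1 hit  d=D]
12: R B5 -> L1 miss wb->B3  d=-]
13: W B2 -> L0 miss wb->B4  d=D]
14: R B5 -> L1 hit  d=-]
15: R B5 -> L1 hit  d=-]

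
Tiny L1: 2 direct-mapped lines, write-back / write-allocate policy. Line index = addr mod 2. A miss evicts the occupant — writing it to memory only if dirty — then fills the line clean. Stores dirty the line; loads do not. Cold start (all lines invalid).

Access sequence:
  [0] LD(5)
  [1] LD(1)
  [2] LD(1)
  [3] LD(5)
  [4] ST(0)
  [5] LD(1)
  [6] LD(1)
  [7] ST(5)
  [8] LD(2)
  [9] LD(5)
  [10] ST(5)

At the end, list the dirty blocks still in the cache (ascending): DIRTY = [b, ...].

DIRTY = [5]

0: R B5 -> L1 miss  d=-]
1: R B1 -> L1 miss  d=-]
2: R B1 -> L1 hit  d=-]
3: R B5 -> L1 miss  d=-]
4: W B0 -> L0 miss  d=D]
5: R B1 -> L1 miss  d=-]
6: R B1 -> L1 hit  d=-]
7: W B5 -> L1 miss  d=D]
8: R B2 -> L0 miss wb->B0  d=-]
9: R B5 -> L1 hit  d=D]
10: W B5 -> L1 hit  d=D]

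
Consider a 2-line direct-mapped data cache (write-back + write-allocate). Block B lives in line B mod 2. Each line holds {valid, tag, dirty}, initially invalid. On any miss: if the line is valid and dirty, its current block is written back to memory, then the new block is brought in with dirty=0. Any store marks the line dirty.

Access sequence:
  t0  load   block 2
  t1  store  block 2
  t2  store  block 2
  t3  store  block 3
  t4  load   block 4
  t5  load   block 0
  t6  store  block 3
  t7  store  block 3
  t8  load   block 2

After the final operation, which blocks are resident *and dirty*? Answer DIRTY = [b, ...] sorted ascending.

DIRTY = [3]

  0 | R B2 → L0 miss [-]
  1 | W B2 → L0 hit [D]
  2 | W B2 → L0 hit [D]
  3 | W B3 → L1 miss [D]
  4 | R B4 → L0 miss wb→B2 [-]
  5 | R B0 → L0 miss [-]
  6 | W B3 → L1 hit [D]
  7 | W B3 → L1 hit [D]
  8 | R B2 → L0 miss [-]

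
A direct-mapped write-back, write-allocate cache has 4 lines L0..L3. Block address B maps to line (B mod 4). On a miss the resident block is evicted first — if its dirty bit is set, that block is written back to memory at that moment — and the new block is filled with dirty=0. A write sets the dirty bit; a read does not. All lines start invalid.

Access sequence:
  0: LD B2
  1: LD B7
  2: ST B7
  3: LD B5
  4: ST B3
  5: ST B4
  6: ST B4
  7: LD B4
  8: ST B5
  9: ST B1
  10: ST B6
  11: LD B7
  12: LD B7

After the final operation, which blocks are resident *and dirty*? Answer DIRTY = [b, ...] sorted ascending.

  0 | R B2 → L2 miss [-]
  1 | R B7 → L3 miss [-]
  2 | W B7 → L3 hit [D]
  3 | R B5 → L1 miss [-]
  4 | W B3 → L3 miss wb→B7 [D]
  5 | W B4 → L0 miss [D]
  6 | W B4 → L0 hit [D]
  7 | R B4 → L0 hit [D]
  8 | W B5 → L1 hit [D]
  9 | W B1 → L1 miss wb→B5 [D]
  10 | W B6 → L2 miss [D]
  11 | R B7 → L3 miss wb→B3 [-]
  12 | R B7 → L3 hit [-]

DIRTY = [1, 4, 6]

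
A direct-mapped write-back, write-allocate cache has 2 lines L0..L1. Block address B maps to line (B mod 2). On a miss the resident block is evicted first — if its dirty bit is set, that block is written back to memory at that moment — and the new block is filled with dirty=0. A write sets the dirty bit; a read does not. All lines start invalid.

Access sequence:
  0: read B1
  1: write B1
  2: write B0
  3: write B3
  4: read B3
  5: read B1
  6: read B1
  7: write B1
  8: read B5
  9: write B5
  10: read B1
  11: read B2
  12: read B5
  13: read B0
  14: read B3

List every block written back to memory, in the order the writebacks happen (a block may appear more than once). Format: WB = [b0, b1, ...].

0: R B1 → L1 miss [-]
1: W B1 → L1 hit [D]
2: W B0 → L0 miss [D]
3: W B3 → L1 miss wb→B1 [D]
4: R B3 → L1 hit [D]
5: R B1 → L1 miss wb→B3 [-]
6: R B1 → L1 hit [-]
7: W B1 → L1 hit [D]
8: R B5 → L1 miss wb→B1 [-]
9: W B5 → L1 hit [D]
10: R B1 → L1 miss wb→B5 [-]
11: R B2 → L0 miss wb→B0 [-]
12: R B5 → L1 miss [-]
13: R B0 → L0 miss [-]
14: R B3 → L1 miss [-]

WB = [1, 3, 1, 5, 0]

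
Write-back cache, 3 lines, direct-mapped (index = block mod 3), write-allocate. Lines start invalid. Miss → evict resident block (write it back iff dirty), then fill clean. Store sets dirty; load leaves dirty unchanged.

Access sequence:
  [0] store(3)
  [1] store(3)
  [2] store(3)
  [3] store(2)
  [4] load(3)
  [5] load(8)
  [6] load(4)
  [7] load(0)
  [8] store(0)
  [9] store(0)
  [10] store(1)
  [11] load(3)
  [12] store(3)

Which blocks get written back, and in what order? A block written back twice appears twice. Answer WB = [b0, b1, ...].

0: W B3 → L0 miss [D]
1: W B3 → L0 hit [D]
2: W B3 → L0 hit [D]
3: W B2 → L2 miss [D]
4: R B3 → L0 hit [D]
5: R B8 → L2 miss wb→B2 [-]
6: R B4 → L1 miss [-]
7: R B0 → L0 miss wb→B3 [-]
8: W B0 → L0 hit [D]
9: W B0 → L0 hit [D]
10: W B1 → L1 miss [D]
11: R B3 → L0 miss wb→B0 [-]
12: W B3 → L0 hit [D]

WB = [2, 3, 0]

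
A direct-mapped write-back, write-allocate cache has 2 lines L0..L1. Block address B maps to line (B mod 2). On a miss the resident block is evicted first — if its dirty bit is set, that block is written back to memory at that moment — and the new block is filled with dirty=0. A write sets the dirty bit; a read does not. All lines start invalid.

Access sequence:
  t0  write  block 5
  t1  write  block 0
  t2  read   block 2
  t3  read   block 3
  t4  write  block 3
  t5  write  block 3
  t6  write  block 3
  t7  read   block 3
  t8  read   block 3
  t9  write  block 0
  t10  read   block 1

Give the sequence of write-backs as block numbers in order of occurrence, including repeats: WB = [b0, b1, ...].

0: W B5 → L1 miss [D]
1: W B0 → L0 miss [D]
2: R B2 → L0 miss wb→B0 [-]
3: R B3 → L1 miss wb→B5 [-]
4: W B3 → L1 hit [D]
5: W B3 → L1 hit [D]
6: W B3 → L1 hit [D]
7: R B3 → L1 hit [D]
8: R B3 → L1 hit [D]
9: W B0 → L0 miss [D]
10: R B1 → L1 miss wb→B3 [-]

WB = [0, 5, 3]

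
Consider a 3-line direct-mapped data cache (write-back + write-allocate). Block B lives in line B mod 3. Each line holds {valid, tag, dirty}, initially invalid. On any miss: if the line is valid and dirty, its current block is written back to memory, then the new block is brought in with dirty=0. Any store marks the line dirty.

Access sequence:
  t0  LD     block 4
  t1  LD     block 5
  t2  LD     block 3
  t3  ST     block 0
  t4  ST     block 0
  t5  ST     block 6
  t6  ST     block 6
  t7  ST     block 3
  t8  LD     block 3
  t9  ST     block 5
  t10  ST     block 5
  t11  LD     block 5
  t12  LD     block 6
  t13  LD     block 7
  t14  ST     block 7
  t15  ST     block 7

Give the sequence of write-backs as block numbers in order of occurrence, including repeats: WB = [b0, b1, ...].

0: R B4 → L1 miss [-]
1: R B5 → L2 miss [-]
2: R B3 → L0 miss [-]
3: W B0 → L0 miss [D]
4: W B0 → L0 hit [D]
5: W B6 → L0 miss wb→B0 [D]
6: W B6 → L0 hit [D]
7: W B3 → L0 miss wb→B6 [D]
8: R B3 → L0 hit [D]
9: W B5 → L2 hit [D]
10: W B5 → L2 hit [D]
11: R B5 → L2 hit [D]
12: R B6 → L0 miss wb→B3 [-]
13: R B7 → L1 miss [-]
14: W B7 → L1 hit [D]
15: W B7 → L1 hit [D]

WB = [0, 6, 3]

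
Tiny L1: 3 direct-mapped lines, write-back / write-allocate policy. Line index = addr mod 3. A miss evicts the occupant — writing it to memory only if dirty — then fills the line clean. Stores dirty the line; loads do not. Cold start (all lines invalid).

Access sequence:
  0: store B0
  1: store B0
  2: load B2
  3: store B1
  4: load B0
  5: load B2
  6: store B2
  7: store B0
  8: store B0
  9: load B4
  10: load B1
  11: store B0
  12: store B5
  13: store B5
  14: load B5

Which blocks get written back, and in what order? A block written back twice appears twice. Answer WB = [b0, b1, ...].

  0 | W B0 → L0 miss [D]
  1 | W B0 → L0 hit [D]
  2 | R B2 → L2 miss [-]
  3 | W B1 → L1 miss [D]
  4 | R B0 → L0 hit [D]
  5 | R B2 → L2 hit [-]
  6 | W B2 → L2 hit [D]
  7 | W B0 → L0 hit [D]
  8 | W B0 → L0 hit [D]
  9 | R B4 → L1 miss wb→B1 [-]
  10 | R B1 → L1 miss [-]
  11 | W B0 → L0 hit [D]
  12 | W B5 → L2 miss wb→B2 [D]
  13 | W B5 → L2 hit [D]
  14 | R B5 → L2 hit [D]

WB = [1, 2]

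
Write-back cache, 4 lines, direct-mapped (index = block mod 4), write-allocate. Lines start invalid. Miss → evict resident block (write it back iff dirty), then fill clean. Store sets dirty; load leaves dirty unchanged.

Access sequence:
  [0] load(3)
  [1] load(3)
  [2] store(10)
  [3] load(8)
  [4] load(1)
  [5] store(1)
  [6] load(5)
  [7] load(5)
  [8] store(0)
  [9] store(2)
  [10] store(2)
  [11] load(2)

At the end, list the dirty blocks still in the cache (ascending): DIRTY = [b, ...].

DIRTY = [0, 2]

0: R B3 → L3 miss [-]
1: R B3 → L3 hit [-]
2: W B10 → L2 miss [D]
3: R B8 → L0 miss [-]
4: R B1 → L1 miss [-]
5: W B1 → L1 hit [D]
6: R B5 → L1 miss wb→B1 [-]
7: R B5 → L1 hit [-]
8: W B0 → L0 miss [D]
9: W B2 → L2 miss wb→B10 [D]
10: W B2 → L2 hit [D]
11: R B2 → L2 hit [D]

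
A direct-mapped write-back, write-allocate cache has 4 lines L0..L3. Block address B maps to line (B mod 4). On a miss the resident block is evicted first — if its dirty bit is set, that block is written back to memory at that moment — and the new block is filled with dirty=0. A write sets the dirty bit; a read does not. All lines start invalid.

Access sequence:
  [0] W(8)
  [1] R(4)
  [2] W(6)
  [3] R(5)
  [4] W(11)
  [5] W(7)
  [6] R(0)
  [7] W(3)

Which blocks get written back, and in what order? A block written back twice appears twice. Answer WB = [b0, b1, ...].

WB = [8, 11, 7]

  0 | W B8 → L0 miss [D]
  1 | R B4 → L0 miss wb→B8 [-]
  2 | W B6 → L2 miss [D]
  3 | R B5 → L1 miss [-]
  4 | W B11 → L3 miss [D]
  5 | W B7 → L3 miss wb→B11 [D]
  6 | R B0 → L0 miss [-]
  7 | W B3 → L3 miss wb→B7 [D]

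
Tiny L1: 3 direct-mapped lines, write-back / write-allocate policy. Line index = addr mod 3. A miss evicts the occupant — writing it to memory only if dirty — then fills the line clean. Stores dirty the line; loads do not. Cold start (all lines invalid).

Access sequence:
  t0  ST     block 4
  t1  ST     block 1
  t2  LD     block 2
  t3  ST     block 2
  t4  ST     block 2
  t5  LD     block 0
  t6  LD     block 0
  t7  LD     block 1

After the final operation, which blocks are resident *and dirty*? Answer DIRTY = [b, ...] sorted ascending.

0: W B4 -> L1 miss  d=D]
1: W B1 -> L1 miss wb->B4  d=D]
2: R B2 -> L2 miss  d=-]
3: W B2 -> L2 hit  d=D]
4: W B2 -> L2 hit  d=D]
5: R B0 -> L0 miss  d=-]
6: R B0 -> L0 hit  d=-]
7: R B1 -> L1 hit  d=D]

DIRTY = [1, 2]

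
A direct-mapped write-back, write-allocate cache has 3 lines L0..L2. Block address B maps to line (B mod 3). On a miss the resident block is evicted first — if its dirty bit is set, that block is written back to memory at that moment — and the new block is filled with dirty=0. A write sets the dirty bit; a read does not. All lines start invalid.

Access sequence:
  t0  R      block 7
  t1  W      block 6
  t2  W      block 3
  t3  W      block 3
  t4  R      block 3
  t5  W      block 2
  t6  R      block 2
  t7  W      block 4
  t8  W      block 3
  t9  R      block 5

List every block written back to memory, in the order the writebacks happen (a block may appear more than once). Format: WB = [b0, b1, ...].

WB = [6, 2]

0: R B7 → L1 miss [-]
1: W B6 → L0 miss [D]
2: W B3 → L0 miss wb→B6 [D]
3: W B3 → L0 hit [D]
4: R B3 → L0 hit [D]
5: W B2 → L2 miss [D]
6: R B2 → L2 hit [D]
7: W B4 → L1 miss [D]
8: W B3 → L0 hit [D]
9: R B5 → L2 miss wb→B2 [-]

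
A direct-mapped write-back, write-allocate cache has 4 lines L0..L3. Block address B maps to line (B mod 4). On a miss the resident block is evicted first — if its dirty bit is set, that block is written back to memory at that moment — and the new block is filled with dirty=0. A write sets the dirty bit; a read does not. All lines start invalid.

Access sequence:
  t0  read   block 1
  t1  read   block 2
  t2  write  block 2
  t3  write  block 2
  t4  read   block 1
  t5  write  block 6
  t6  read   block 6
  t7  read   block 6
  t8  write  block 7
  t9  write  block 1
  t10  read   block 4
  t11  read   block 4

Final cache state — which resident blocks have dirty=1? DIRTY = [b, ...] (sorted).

0: R B1 → L1 miss [-]
1: R B2 → L2 miss [-]
2: W B2 → L2 hit [D]
3: W B2 → L2 hit [D]
4: R B1 → L1 hit [-]
5: W B6 → L2 miss wb→B2 [D]
6: R B6 → L2 hit [D]
7: R B6 → L2 hit [D]
8: W B7 → L3 miss [D]
9: W B1 → L1 hit [D]
10: R B4 → L0 miss [-]
11: R B4 → L0 hit [-]

DIRTY = [1, 6, 7]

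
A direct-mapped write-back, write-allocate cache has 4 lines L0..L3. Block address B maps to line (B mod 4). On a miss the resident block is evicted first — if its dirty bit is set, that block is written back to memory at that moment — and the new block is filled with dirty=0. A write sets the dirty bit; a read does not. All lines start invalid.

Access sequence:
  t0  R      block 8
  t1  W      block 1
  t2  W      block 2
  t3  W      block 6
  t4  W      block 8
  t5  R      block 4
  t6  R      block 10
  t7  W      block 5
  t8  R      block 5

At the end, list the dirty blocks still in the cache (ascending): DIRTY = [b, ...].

0: R B8 → L0 miss [-]
1: W B1 → L1 miss [D]
2: W B2 → L2 miss [D]
3: W B6 → L2 miss wb→B2 [D]
4: W B8 → L0 hit [D]
5: R B4 → L0 miss wb→B8 [-]
6: R B10 → L2 miss wb→B6 [-]
7: W B5 → L1 miss wb→B1 [D]
8: R B5 → L1 hit [D]

DIRTY = [5]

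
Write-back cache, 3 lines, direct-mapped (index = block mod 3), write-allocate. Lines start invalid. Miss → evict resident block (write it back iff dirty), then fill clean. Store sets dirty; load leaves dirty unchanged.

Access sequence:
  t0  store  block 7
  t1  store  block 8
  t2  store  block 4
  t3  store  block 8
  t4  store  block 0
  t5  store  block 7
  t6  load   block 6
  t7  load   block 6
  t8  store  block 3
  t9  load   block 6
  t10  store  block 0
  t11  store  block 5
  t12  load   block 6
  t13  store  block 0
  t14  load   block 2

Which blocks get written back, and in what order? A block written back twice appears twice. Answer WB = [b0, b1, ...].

0: W B7 → L1 miss [D]
1: W B8 → L2 miss [D]
2: W B4 → L1 miss wb→B7 [D]
3: W B8 → L2 hit [D]
4: W B0 → L0 miss [D]
5: W B7 → L1 miss wb→B4 [D]
6: R B6 → L0 miss wb→B0 [-]
7: R B6 → L0 hit [-]
8: W B3 → L0 miss [D]
9: R B6 → L0 miss wb→B3 [-]
10: W B0 → L0 miss [D]
11: W B5 → L2 miss wb→B8 [D]
12: R B6 → L0 miss wb→B0 [-]
13: W B0 → L0 miss [D]
14: R B2 → L2 miss wb→B5 [-]

WB = [7, 4, 0, 3, 8, 0, 5]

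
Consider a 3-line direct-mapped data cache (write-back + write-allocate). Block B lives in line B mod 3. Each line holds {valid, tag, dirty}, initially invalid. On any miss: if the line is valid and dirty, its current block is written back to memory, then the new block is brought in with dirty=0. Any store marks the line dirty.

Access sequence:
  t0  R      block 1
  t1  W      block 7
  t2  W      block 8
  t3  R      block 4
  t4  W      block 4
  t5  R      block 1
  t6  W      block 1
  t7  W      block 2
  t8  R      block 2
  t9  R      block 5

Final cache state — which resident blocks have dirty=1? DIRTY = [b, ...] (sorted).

DIRTY = [1]

0: R B1 → L1 miss [-]
1: W B7 → L1 miss [D]
2: W B8 → L2 miss [D]
3: R B4 → L1 miss wb→B7 [-]
4: W B4 → L1 hit [D]
5: R B1 → L1 miss wb→B4 [-]
6: W B1 → L1 hit [D]
7: W B2 → L2 miss wb→B8 [D]
8: R B2 → L2 hit [D]
9: R B5 → L2 miss wb→B2 [-]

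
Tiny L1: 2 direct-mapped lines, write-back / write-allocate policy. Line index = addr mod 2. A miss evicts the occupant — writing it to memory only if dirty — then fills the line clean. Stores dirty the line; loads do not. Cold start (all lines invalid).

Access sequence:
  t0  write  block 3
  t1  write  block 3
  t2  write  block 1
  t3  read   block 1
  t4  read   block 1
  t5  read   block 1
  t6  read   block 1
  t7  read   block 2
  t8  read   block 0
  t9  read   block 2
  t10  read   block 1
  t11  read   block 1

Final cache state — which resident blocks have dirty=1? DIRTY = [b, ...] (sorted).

DIRTY = [1]

0: W B3 → L1 miss [D]
1: W B3 → L1 hit [D]
2: W B1 → L1 miss wb→B3 [D]
3: R B1 → L1 hit [D]
4: R B1 → L1 hit [D]
5: R B1 → L1 hit [D]
6: R B1 → L1 hit [D]
7: R B2 → L0 miss [-]
8: R B0 → L0 miss [-]
9: R B2 → L0 miss [-]
10: R B1 → L1 hit [D]
11: R B1 → L1 hit [D]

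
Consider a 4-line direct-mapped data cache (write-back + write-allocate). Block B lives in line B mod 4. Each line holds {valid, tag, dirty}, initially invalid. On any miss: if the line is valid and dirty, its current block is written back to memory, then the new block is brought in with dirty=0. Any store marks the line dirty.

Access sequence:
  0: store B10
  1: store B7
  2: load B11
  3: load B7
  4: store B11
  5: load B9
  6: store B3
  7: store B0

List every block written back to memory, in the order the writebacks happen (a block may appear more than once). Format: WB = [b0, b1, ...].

WB = [7, 11]

  0 | W B10 → L2 miss [D]
  1 | W B7 → L3 miss [D]
  2 | R B11 → L3 miss wb→B7 [-]
  3 | R B7 → L3 miss [-]
  4 | W B11 → L3 miss [D]
  5 | R B9 → L1 miss [-]
  6 | W B3 → L3 miss wb→B11 [D]
  7 | W B0 → L0 miss [D]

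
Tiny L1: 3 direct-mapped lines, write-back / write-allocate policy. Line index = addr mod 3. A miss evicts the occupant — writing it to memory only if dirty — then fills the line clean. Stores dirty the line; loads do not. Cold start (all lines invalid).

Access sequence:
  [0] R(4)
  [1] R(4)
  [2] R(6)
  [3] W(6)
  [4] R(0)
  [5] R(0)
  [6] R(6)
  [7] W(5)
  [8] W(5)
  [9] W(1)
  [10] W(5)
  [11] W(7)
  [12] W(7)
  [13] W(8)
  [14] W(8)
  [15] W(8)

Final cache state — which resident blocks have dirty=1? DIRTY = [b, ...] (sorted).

DIRTY = [7, 8]

  0 | R B4 → L1 miss [-]
  1 | R B4 → L1 hit [-]
  2 | R B6 → L0 miss [-]
  3 | W B6 → L0 hit [D]
  4 | R B0 → L0 miss wb→B6 [-]
  5 | R B0 → L0 hit [-]
  6 | R B6 → L0 miss [-]
  7 | W B5 → L2 miss [D]
  8 | W B5 → L2 hit [D]
  9 | W B1 → L1 miss [D]
  10 | W B5 → L2 hit [D]
  11 | W B7 → L1 miss wb→B1 [D]
  12 | W B7 → L1 hit [D]
  13 | W B8 → L2 miss wb→B5 [D]
  14 | W B8 → L2 hit [D]
  15 | W B8 → L2 hit [D]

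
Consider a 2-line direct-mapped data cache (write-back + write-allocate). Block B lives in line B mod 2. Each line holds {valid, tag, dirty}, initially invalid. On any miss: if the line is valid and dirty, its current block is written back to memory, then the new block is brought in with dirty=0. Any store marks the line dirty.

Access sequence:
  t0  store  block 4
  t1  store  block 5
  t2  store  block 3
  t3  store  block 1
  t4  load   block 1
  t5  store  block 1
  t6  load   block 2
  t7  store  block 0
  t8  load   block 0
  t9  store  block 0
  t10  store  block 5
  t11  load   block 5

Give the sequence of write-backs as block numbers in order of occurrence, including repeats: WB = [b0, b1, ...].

0: W B4 → L0 miss [D]
1: W B5 → L1 miss [D]
2: W B3 → L1 miss wb→B5 [D]
3: W B1 → L1 miss wb→B3 [D]
4: R B1 → L1 hit [D]
5: W B1 → L1 hit [D]
6: R B2 → L0 miss wb→B4 [-]
7: W B0 → L0 miss [D]
8: R B0 → L0 hit [D]
9: W B0 → L0 hit [D]
10: W B5 → L1 miss wb→B1 [D]
11: R B5 → L1 hit [D]

WB = [5, 3, 4, 1]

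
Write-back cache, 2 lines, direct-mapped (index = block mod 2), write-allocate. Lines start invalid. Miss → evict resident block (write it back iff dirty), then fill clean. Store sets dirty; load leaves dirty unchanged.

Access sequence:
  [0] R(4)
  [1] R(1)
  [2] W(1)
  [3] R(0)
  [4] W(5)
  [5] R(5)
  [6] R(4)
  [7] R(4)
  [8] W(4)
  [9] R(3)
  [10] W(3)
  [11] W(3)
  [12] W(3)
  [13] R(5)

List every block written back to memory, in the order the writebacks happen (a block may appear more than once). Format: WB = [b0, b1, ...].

WB = [1, 5, 3]

0: R B4 -> L0 miss  d=-]
1: R B1 -> L1 miss  d=-]
2: W B1 -> L1 hit  d=D]
3: R B0 -> L0 miss  d=-]
4: W B5 -> L1 miss wb->B1  d=D]
5: R B5 -> L1 hit  d=D]
6: R B4 -> L0 miss  d=-]
7: R B4 -> L0 hit  d=-]
8: W B4 -> L0 hit  d=D]
9: R B3 -> L1 miss wb->B5  d=-]
10: W B3 -> L1 hit  d=D]
11: W B3 -> L1 hit  d=D]
12: W B3 -> L1 hit  d=D]
13: R B5 -> L1 miss wb->B3  d=-]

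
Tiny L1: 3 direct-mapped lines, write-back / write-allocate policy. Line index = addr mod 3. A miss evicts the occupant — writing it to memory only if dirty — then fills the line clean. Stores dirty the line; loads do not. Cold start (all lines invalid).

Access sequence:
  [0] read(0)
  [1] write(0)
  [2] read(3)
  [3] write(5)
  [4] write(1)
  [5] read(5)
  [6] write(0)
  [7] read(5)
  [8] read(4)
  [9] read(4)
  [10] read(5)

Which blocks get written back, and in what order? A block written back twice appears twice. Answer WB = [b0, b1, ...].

  0 | R B0 → L0 miss [-]
  1 | W B0 → L0 hit [D]
  2 | R B3 → L0 miss wb→B0 [-]
  3 | W B5 → L2 miss [D]
  4 | W B1 → L1 miss [D]
  5 | R B5 → L2 hit [D]
  6 | W B0 → L0 miss [D]
  7 | R B5 → L2 hit [D]
  8 | R B4 → L1 miss wb→B1 [-]
  9 | R B4 → L1 hit [-]
  10 | R B5 → L2 hit [D]

WB = [0, 1]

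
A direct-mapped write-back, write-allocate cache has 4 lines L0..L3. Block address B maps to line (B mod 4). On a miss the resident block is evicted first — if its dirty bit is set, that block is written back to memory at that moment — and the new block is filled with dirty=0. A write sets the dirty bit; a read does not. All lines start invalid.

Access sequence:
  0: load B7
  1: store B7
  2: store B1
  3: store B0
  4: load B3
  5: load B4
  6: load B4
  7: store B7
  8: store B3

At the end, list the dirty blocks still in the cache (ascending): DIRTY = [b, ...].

DIRTY = [1, 3]

0: R B7 → L3 miss [-]
1: W B7 → L3 hit [D]
2: W B1 → L1 miss [D]
3: W B0 → L0 miss [D]
4: R B3 → L3 miss wb→B7 [-]
5: R B4 → L0 miss wb→B0 [-]
6: R B4 → L0 hit [-]
7: W B7 → L3 miss [D]
8: W B3 → L3 miss wb→B7 [D]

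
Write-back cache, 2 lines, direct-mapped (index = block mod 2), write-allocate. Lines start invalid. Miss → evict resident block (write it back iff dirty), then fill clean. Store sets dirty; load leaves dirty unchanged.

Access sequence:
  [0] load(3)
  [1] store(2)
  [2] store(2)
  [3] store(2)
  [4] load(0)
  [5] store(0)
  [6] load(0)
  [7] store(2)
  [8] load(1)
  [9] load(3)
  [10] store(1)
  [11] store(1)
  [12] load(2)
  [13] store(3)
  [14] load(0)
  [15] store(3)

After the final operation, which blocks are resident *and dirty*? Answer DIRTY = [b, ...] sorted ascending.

DIRTY = [3]

  0 | R B3 → L1 miss [-]
  1 | W B2 → L0 miss [D]
  2 | W B2 → L0 hit [D]
  3 | W B2 → L0 hit [D]
  4 | R B0 → L0 miss wb→B2 [-]
  5 | W B0 → L0 hit [D]
  6 | R B0 → L0 hit [D]
  7 | W B2 → L0 miss wb→B0 [D]
  8 | R B1 → L1 miss [-]
  9 | R B3 → L1 miss [-]
  10 | W B1 → L1 miss [D]
  11 | W B1 → L1 hit [D]
  12 | R B2 → L0 hit [D]
  13 | W B3 → L1 miss wb→B1 [D]
  14 | R B0 → L0 miss wb→B2 [-]
  15 | W B3 → L1 hit [D]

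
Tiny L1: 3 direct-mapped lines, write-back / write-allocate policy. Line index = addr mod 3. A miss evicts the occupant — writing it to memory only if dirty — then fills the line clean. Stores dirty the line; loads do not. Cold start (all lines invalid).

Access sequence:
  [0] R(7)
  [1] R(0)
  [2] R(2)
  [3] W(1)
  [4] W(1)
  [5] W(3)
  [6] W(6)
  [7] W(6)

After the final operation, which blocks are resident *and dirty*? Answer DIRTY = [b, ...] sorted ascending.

DIRTY = [1, 6]

0: R B7 → L1 miss [-]
1: R B0 → L0 miss [-]
2: R B2 → L2 miss [-]
3: W B1 → L1 miss [D]
4: W B1 → L1 hit [D]
5: W B3 → L0 miss [D]
6: W B6 → L0 miss wb→B3 [D]
7: W B6 → L0 hit [D]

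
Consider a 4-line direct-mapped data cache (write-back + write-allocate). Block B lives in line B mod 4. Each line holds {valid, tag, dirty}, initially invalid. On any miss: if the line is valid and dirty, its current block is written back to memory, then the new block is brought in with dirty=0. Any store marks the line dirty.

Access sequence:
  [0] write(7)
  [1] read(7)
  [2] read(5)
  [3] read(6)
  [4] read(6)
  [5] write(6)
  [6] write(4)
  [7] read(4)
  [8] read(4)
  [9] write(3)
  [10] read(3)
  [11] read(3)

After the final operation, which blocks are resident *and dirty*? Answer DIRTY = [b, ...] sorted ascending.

0: W B7 -> L3 miss  d=D]
1: R B7 -> L3 hit  d=D]
2: R B5 -> L1 miss  d=-]
3: R B6 -> L2 miss  d=-]
4: R B6 -> L2 hit  d=-]
5: W B6 -> L2 hit  d=D]
6: W B4 -> L0 miss  d=D]
7: R B4 -> L0 hit  d=D]
8: R B4 -> L0 hit  d=D]
9: W B3 -> L3 miss wb->B7  d=D]
10: R B3 -> L3 hit  d=D]
11: R B3 -> L3 hit  d=D]

DIRTY = [3, 4, 6]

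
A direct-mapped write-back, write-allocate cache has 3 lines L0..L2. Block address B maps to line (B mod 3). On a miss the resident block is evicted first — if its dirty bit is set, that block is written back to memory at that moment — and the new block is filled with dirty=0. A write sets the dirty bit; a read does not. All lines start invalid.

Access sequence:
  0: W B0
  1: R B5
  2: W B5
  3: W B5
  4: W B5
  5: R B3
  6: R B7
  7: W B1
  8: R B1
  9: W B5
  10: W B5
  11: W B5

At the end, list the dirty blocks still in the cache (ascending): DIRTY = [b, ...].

DIRTY = [1, 5]

0: W B0 → L0 miss [D]
1: R B5 → L2 miss [-]
2: W B5 → L2 hit [D]
3: W B5 → L2 hit [D]
4: W B5 → L2 hit [D]
5: R B3 → L0 miss wb→B0 [-]
6: R B7 → L1 miss [-]
7: W B1 → L1 miss [D]
8: R B1 → L1 hit [D]
9: W B5 → L2 hit [D]
10: W B5 → L2 hit [D]
11: W B5 → L2 hit [D]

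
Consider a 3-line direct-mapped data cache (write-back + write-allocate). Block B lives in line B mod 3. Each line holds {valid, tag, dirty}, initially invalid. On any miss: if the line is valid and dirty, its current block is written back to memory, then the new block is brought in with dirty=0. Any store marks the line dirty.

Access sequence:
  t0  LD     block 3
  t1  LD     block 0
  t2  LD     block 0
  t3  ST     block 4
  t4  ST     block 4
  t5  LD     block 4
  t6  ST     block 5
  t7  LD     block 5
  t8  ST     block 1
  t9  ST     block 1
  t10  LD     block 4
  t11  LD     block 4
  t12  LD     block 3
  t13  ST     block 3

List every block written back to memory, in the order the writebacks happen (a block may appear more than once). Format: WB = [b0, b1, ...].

WB = [4, 1]

0: R B3 -> L0 miss  d=-]
1: R B0 -> L0 miss  d=-]
2: R B0 -> L0 hit  d=-]
3: W B4 -> L1 miss  d=D]
4: W B4 -> L1 hit  d=D]
5: R B4 -> L1 hit  d=D]
6: W B5 -> L2 miss  d=D]
7: R B5 -> L2 hit  d=D]
8: W B1 -> L1 miss wb->B4  d=D]
9: W B1 -> L1 hit  d=D]
10: R B4 -> L1 miss wb->B1  d=-]
11: R B4 -> L1 hit  d=-]
12: R B3 -> L0 miss  d=-]
13: W B3 -> L0 hit  d=D]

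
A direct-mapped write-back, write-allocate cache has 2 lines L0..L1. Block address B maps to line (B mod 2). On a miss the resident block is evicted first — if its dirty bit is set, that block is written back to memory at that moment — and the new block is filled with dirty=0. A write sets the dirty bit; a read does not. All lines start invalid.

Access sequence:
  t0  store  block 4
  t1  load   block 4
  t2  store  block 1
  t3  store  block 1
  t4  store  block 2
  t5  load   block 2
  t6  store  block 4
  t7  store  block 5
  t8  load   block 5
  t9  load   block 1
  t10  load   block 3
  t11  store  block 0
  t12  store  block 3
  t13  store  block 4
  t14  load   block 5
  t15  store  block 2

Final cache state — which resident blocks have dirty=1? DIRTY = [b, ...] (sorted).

DIRTY = [2]

0: W B4 -> L0 miss  d=D]
1: R B4 -> L0 hit  d=D]
2: W B1 -> L1 miss  d=D]
3: W B1 -> L1 hit  d=D]
4: W B2 -> L0 miss wb->B4  d=D]
5: R B2 -> L0 hit  d=D]
6: W B4 -> L0 miss wb->B2  d=D]
7: W B5 -> L1 miss wb->B1  d=D]
8: R B5 -> L1 hit  d=D]
9: R B1 -> L1 miss wb->B5  d=-]
10: R B3 -> L1 miss  d=-]
11: W B0 -> L0 miss wb->B4  d=D]
12: W B3 -> L1 hit  d=D]
13: W B4 -> L0 miss wb->B0  d=D]
14: R B5 -> L1 miss wb->B3  d=-]
15: W B2 -> L0 miss wb->B4  d=D]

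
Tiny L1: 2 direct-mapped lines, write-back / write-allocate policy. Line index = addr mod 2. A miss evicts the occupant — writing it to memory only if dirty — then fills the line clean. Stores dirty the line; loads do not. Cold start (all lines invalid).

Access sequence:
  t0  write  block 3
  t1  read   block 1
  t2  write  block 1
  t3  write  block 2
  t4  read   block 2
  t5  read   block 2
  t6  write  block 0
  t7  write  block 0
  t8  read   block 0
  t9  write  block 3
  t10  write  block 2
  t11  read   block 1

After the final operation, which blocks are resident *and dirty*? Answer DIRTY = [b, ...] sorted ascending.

DIRTY = [2]

0: W B3 -> L1 miss  d=D]
1: R B1 -> L1 miss wb->B3  d=-]
2: W B1 -> L1 hit  d=D]
3: W B2 -> L0 miss  d=D]
4: R B2 -> L0 hit  d=D]
5: R B2 -> L0 hit  d=D]
6: W B0 -> L0 miss wb->B2  d=D]
7: W B0 -> L0 hit  d=D]
8: R B0 -> L0 hit  d=D]
9: W B3 -> L1 miss wb->B1  d=D]
10: W B2 -> L0 miss wb->B0  d=D]
11: R B1 -> L1 miss wb->B3  d=-]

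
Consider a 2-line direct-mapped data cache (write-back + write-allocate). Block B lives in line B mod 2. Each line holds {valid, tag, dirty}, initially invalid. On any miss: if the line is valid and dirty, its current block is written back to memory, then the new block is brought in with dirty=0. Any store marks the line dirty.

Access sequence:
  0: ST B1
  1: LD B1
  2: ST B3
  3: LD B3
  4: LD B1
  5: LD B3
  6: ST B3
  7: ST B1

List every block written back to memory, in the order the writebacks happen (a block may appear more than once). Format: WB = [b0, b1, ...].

  0 | W B1 → L1 miss [D]
  1 | R B1 → L1 hit [D]
  2 | W B3 → L1 miss wb→B1 [D]
  3 | R B3 → L1 hit [D]
  4 | R B1 → L1 miss wb→B3 [-]
  5 | R B3 → L1 miss [-]
  6 | W B3 → L1 hit [D]
  7 | W B1 → L1 miss wb→B3 [D]

WB = [1, 3, 3]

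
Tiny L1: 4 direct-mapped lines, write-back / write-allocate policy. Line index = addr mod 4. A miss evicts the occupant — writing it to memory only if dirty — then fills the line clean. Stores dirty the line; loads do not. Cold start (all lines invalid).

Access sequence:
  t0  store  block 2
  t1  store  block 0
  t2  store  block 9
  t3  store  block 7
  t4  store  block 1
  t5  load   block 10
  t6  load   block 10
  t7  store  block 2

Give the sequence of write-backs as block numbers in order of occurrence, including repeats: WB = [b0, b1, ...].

  0 | W B2 → L2 miss [D]
  1 | W B0 → L0 miss [D]
  2 | W B9 → L1 miss [D]
  3 | W B7 → L3 miss [D]
  4 | W B1 → L1 miss wb→B9 [D]
  5 | R B10 → L2 miss wb→B2 [-]
  6 | R B10 → L2 hit [-]
  7 | W B2 → L2 miss [D]

WB = [9, 2]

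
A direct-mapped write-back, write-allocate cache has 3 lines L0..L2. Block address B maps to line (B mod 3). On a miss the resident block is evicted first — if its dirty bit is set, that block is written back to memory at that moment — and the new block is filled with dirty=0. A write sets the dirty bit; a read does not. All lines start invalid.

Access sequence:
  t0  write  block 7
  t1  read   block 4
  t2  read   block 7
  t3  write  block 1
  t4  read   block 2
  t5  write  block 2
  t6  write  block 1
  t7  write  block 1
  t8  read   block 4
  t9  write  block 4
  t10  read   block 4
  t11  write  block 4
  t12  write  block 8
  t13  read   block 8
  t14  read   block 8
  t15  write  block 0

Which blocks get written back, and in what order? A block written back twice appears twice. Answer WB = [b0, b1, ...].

WB = [7, 1, 2]

0: W B7 → L1 miss [D]
1: R B4 → L1 miss wb→B7 [-]
2: R B7 → L1 miss [-]
3: W B1 → L1 miss [D]
4: R B2 → L2 miss [-]
5: W B2 → L2 hit [D]
6: W B1 → L1 hit [D]
7: W B1 → L1 hit [D]
8: R B4 → L1 miss wb→B1 [-]
9: W B4 → L1 hit [D]
10: R B4 → L1 hit [D]
11: W B4 → L1 hit [D]
12: W B8 → L2 miss wb→B2 [D]
13: R B8 → L2 hit [D]
14: R B8 → L2 hit [D]
15: W B0 → L0 miss [D]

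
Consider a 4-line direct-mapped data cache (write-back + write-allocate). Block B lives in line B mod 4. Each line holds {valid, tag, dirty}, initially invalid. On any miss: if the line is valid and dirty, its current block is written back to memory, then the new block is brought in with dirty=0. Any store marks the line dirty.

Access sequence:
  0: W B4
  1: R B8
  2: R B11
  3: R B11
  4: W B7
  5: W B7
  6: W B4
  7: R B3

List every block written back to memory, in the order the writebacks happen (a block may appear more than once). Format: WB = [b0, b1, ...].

  0 | W B4 → L0 miss [D]
  1 | R B8 → L0 miss wb→B4 [-]
  2 | R B11 → L3 miss [-]
  3 | R B11 → L3 hit [-]
  4 | W B7 → L3 miss [D]
  5 | W B7 → L3 hit [D]
  6 | W B4 → L0 miss [D]
  7 | R B3 → L3 miss wb→B7 [-]

WB = [4, 7]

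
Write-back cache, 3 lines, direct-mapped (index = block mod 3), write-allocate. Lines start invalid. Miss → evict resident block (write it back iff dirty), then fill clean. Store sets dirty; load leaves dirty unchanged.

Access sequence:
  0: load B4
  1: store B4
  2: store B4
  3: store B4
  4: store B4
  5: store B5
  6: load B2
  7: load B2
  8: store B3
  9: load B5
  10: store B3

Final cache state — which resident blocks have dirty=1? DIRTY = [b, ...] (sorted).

DIRTY = [3, 4]

0: R B4 -> L1 miss  d=-]
1: W B4 -> L1 hit  d=D]
2: W B4 -> L1 hit  d=D]
3: W B4 -> L1 hit  d=D]
4: W B4 -> L1 hit  d=D]
5: W B5 -> L2 miss  d=D]
6: R B2 -> L2 miss wb->B5  d=-]
7: R B2 -> L2 hit  d=-]
8: W B3 -> L0 miss  d=D]
9: R B5 -> L2 miss  d=-]
10: W B3 -> L0 hit  d=D]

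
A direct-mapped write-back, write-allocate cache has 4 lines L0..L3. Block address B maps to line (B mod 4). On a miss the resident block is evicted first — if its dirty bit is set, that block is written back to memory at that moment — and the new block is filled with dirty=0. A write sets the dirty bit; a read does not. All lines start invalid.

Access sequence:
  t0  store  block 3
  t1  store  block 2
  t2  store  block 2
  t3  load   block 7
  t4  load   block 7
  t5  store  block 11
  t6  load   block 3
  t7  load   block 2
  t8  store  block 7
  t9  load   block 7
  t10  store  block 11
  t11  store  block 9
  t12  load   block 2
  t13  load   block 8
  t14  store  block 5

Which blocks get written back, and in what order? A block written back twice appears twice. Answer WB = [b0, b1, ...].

0: W B3 → L3 miss [D]
1: W B2 → L2 miss [D]
2: W B2 → L2 hit [D]
3: R B7 → L3 miss wb→B3 [-]
4: R B7 → L3 hit [-]
5: W B11 → L3 miss [D]
6: R B3 → L3 miss wb→B11 [-]
7: R B2 → L2 hit [D]
8: W B7 → L3 miss [D]
9: R B7 → L3 hit [D]
10: W B11 → L3 miss wb→B7 [D]
11: W B9 → L1 miss [D]
12: R B2 → L2 hit [D]
13: R B8 → L0 miss [-]
14: W B5 → L1 miss wb→B9 [D]

WB = [3, 11, 7, 9]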